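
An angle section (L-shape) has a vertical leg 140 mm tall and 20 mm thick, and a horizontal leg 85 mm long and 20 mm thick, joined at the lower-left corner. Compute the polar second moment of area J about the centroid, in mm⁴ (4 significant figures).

J ≈ 9.967 × 10⁶ mm⁴

Treat the section as a set of non-overlapping primitives; coordinates are from the bounding-box lower-left.
Vertical leg: 20 × 140, A = 2 800 mm², y = 70 mm, Ī = 4 573 333 mm⁴.
Horizontal leg (remainder): 65 × 20, A = 1 300 mm², y = 10 mm, Ī = 43333.3 mm⁴.
Centroid: ȳ = ΣA·y / ΣA = 50.9756 mm.
Transfer each piece to the centroidal x-axis using Ī + A·d² with d = y − 50.9756:
  vertical leg: d = 19.0244 mm → contributes +5 586 730 mm⁴
  horizontal leg (remainder): d = -40.9756 mm → contributes +2 226 034 mm⁴
Total I = 7 812 764 mm⁴.
For the y-axis: x̄ = 23.4756 mm.
Repeating about the centroidal y-axis gives I_y = 2 154 639 mm⁴.
Polar second moment: J = I_x + I_y = 9 967 403 mm⁴.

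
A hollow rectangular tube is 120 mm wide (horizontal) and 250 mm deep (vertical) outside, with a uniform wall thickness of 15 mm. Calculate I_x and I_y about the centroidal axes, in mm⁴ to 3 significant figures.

Split into non-overlapping primitives; take the origin at the lower-left of the bounding box.
Outer rectangle: 120 × 250, A = 30 000 mm², y = 125 mm, Ī = 156 250 000 mm⁴.
Inner void (subtracted): 90 × 220, A = 19 800 mm², y = 125 mm, Ī = 79 860 000 mm⁴.
By symmetry the centroid is at mid-height, ȳ = 125 mm.
All pieces are centred on the centroidal x-axis, so I = ΣĪ (holes subtracted) = 76 390 000 mm⁴.
Repeating about the centroidal y-axis gives I_y = 22 635 000 mm⁴.

I_x ≈ 7.64 × 10⁷ mm⁴, I_y ≈ 2.26 × 10⁷ mm⁴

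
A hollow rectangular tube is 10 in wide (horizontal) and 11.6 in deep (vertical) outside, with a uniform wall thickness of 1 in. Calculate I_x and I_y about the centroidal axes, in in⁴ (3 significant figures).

Break the section into simple shapes (no overlaps), measuring from the bottom-left corner of the bounding box.
Outer rectangle: 10 × 11.6, A = 116 in², y = 5.8 in, Ī = 1300.7 in⁴.
Inner void (subtracted): 8 × 9.6, A = 76.8 in², y = 5.8 in, Ī = 589.82 in⁴.
By symmetry the centroid is at mid-height, ȳ = 5.8 in.
All pieces are centred on the centroidal x-axis, so I = ΣĪ (holes subtracted) = 710.92 in⁴.
Repeating about the centroidal y-axis gives I_y = 557.07 in⁴.

I_x ≈ 711 in⁴, I_y ≈ 557 in⁴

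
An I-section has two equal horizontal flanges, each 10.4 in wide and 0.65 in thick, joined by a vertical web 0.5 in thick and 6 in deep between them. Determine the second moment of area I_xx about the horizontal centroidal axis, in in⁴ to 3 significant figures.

Decompose the section into non-overlapping parts with the origin at the bottom-left of its bounding rectangle.
Bottom flange: 10.4 × 0.65, A = 6.76 in², y = 0.325 in, Ī = 0.23801 in⁴.
Web: 0.5 × 6, A = 3 in², y = 3.65 in, Ī = 9 in⁴.
Top flange: 10.4 × 0.65, A = 6.76 in², y = 6.975 in, Ī = 0.23801 in⁴.
By symmetry the centroid is at mid-height, ȳ = 3.65 in.
Transfer each piece to the horizontal centroidal axis using Ī + A·d² with d = y − 3.65:
  bottom flange: d = -3.325 in → contributes +74.974 in⁴
  web: d = 0 in → contributes +9 in⁴
  top flange: d = 3.325 in → contributes +74.974 in⁴
Total I = 158.95 in⁴.

I_xx ≈ 159 in⁴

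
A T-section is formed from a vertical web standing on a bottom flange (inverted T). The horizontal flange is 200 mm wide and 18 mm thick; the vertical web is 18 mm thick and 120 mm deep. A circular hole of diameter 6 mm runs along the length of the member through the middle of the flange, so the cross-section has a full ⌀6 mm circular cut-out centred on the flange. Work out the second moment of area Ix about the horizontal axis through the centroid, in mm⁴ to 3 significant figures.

Split into non-overlapping primitives; take the origin at the lower-left of the bounding box.
Flange: 200 × 18, A = 3 600 mm², y = 9 mm, Ī = 97 200 mm⁴.
Web: 18 × 120, A = 2 160 mm², y = 78 mm, Ī = 2 592 000 mm⁴.
Hole (subtracted): ⌀6, A = 28.274 mm², y = 9 mm, Ī = 63.617 mm⁴.
Centroid: ȳ = ΣA·y / ΣA = 35.003 mm.
Transfer each piece to the horizontal axis through the centroid using Ī + A·d² with d = y − 35.003:
  flange: d = -26.003 mm → contributes +2 531 294 mm⁴
  web: d = 42.997 mm → contributes +6 585 350 mm⁴
  hole: d = -26.003 mm → contributes −19 181 mm⁴
Total I = 9 097 463 mm⁴.

Ix ≈ 9.10 × 10⁶ mm⁴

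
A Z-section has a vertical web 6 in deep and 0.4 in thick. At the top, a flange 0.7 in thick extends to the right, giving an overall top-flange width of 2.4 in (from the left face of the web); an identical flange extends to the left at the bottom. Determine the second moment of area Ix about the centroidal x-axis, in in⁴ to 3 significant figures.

Ix ≈ 27.0 in⁴

Treat the section as a set of non-overlapping primitives; coordinates are from the bounding-box lower-left.
Web: 0.4 × 6, A = 2.4 in², y = 3 in, Ī = 7.2 in⁴.
Top flange (beyond web): 2 × 0.7, A = 1.4 in², y = 5.65 in, Ī = 0.057167 in⁴.
Bottom flange (beyond web): 2 × 0.7, A = 1.4 in², y = 0.35 in, Ī = 0.057167 in⁴.
Centroid: ȳ = ΣA·y / ΣA = 3 in.
Transfer each piece to the centroidal x-axis using Ī + A·d² with d = y − 3:
  web: d = 0 in → contributes +7.2 in⁴
  top flange (beyond web): d = 2.65 in → contributes +9.8887 in⁴
  bottom flange (beyond web): d = -2.65 in → contributes +9.8887 in⁴
Total I = 26.977 in⁴.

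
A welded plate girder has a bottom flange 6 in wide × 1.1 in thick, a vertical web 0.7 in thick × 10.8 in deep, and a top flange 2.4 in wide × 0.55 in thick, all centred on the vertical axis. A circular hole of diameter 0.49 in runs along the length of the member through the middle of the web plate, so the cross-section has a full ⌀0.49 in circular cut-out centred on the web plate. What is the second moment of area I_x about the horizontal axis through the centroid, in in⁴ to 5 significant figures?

I_x ≈ 284.30 in⁴

Decompose the section into non-overlapping parts with the origin at the bottom-left of its bounding rectangle.
Bottom plate: 6 × 1.1, A = 6.6 in², y = 0.55 in, Ī = 0.6655 in⁴.
Web plate: 0.7 × 10.8, A = 7.56 in², y = 6.5 in, Ī = 73.4832 in⁴.
Top plate: 2.4 × 0.55, A = 1.32 in², y = 12.175 in, Ī = 0.033275 in⁴.
Hole (subtracted): ⌀0.49, A = 0.1885741 in², y = 6.5 in, Ī = 0.00282979 in⁴.
Centroid: ȳ = ΣA·y / ΣA = 4.421777 in.
Transfer each piece to the horizontal axis through the centroid using Ī + A·d² with d = y − 4.421777:
  bottom plate: d = -3.871777 in → contributes +99.60381 in⁴
  web plate: d = 2.078223 in → contributes +106.1349 in⁴
  top plate: d = 7.753223 in → contributes +79.38174 in⁴
  hole: d = 2.078223 in → contributes −0.8172837 in⁴
Total I = 284.3032 in⁴.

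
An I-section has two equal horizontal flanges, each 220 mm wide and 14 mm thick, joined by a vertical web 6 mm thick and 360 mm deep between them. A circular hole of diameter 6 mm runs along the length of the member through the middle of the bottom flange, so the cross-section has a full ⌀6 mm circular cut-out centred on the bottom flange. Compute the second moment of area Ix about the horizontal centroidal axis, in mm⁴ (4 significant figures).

Ix ≈ 2.378 × 10⁸ mm⁴

Decompose the section into non-overlapping parts with the origin at the bottom-left of its bounding rectangle.
Bottom flange: 220 × 14, A = 3 080 mm², y = 7 mm, Ī = 50306.7 mm⁴.
Web: 6 × 360, A = 2 160 mm², y = 194 mm, Ī = 23 328 000 mm⁴.
Top flange: 220 × 14, A = 3 080 mm², y = 381 mm, Ī = 50306.7 mm⁴.
Hole (subtracted): ⌀6, A = 28.2743 mm², y = 7 mm, Ī = 63.6173 mm⁴.
Centroid: ȳ = ΣA·y / ΣA = 194.638 mm.
Transfer each piece to the horizontal centroidal axis using Ī + A·d² with d = y − 194.638:
  bottom flange: d = -187.638 mm → contributes +108 490 612 mm⁴
  web: d = -0.63766 mm → contributes +23 328 878 mm⁴
  top flange: d = 186.362 mm → contributes +107 021 546 mm⁴
  hole: d = -187.638 mm → contributes −995 543 mm⁴
Total I = 237 845 493 mm⁴.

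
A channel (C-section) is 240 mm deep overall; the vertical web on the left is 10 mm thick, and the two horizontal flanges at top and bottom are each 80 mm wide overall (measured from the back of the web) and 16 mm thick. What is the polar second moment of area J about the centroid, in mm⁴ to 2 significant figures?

Split into non-overlapping primitives; take the origin at the lower-left of the bounding box.
Web: 10 × 240, A = 2 400 mm², y = 120 mm, Ī = 11 520 000 mm⁴.
Top flange (beyond web): 70 × 16, A = 1 120 mm², y = 232 mm, Ī = 23 893 mm⁴.
Bottom flange (beyond web): 70 × 16, A = 1 120 mm², y = 8 mm, Ī = 23 893 mm⁴.
By symmetry the centroid is at mid-height, ȳ = 120 mm.
Transfer each piece to the centroidal x-axis using Ī + A·d² with d = y − 120:
  web: d = 0 mm → contributes +11 520 000 mm⁴
  top flange (beyond web): d = 112 mm → contributes +14 073 173 mm⁴
  bottom flange (beyond web): d = -112 mm → contributes +14 073 173 mm⁴
Total I = 39 666 347 mm⁴.
For the y-axis: x̄ = 24.31 mm.
Repeating about the centroidal y-axis gives I_y = 2 788 460 mm⁴.
Polar second moment: J = I_x + I_y = 42 454 806 mm⁴.

J ≈ 4.2 × 10⁷ mm⁴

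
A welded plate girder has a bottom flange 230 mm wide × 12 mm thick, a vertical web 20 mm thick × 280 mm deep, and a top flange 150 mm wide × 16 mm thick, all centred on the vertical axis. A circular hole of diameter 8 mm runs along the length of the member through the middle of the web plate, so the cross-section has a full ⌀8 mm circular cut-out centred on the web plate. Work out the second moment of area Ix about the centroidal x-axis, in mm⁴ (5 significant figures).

Ix ≈ 1.4786 × 10⁸ mm⁴

Decompose the section into non-overlapping parts with the origin at the bottom-left of its bounding rectangle.
Bottom plate: 230 × 12, A = 2 760 mm², y = 6 mm, Ī = 33 120 mm⁴.
Web plate: 20 × 280, A = 5 600 mm², y = 152 mm, Ī = 36 586 667 mm⁴.
Top plate: 150 × 16, A = 2 400 mm², y = 300 mm, Ī = 51 200 mm⁴.
Hole (subtracted): ⌀8, A = 50.26548 mm², y = 152 mm, Ī = 201.0619 mm⁴.
Centroid: ȳ = ΣA·y / ΣA = 147.5405 mm.
Transfer each piece to the centroidal x-axis using Ī + A·d² with d = y − 147.5405:
  bottom plate: d = -141.5405 mm → contributes +55 326 173 mm⁴
  web plate: d = 4.459494 mm → contributes +36 698 034 mm⁴
  top plate: d = 152.4595 mm → contributes +55 836 554 mm⁴
  hole: d = 4.459494 mm → contributes −1200.696 mm⁴
Total I = 147 859 560 mm⁴.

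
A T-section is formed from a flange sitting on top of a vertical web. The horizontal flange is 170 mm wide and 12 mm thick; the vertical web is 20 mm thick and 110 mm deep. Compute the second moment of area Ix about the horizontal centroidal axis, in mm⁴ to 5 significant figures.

Ix ≈ 6.1815 × 10⁶ mm⁴

Treat the section as a set of non-overlapping primitives; coordinates are from the bounding-box lower-left.
Flange: 170 × 12, A = 2 040 mm², y = 116 mm, Ī = 24 480 mm⁴.
Web: 20 × 110, A = 2 200 mm², y = 55 mm, Ī = 2 218 333 mm⁴.
Centroid: ȳ = ΣA·y / ΣA = 84.34906 mm.
Transfer each piece to the horizontal centroidal axis using Ī + A·d² with d = y − 84.34906:
  flange: d = 31.65094 mm → contributes +2 068 116 mm⁴
  web: d = -29.34906 mm → contributes +4 113 341 mm⁴
Total I = 6 181 457 mm⁴.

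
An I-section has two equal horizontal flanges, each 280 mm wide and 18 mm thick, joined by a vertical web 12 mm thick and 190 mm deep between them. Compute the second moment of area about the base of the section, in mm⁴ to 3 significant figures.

Treat the section as a set of non-overlapping primitives; coordinates are from the bounding-box lower-left.
Bottom flange: 280 × 18, A = 5 040 mm², y = 9 mm, Ī = 136 080 mm⁴.
Web: 12 × 190, A = 2 280 mm², y = 113 mm, Ī = 6 859 000 mm⁴.
Top flange: 280 × 18, A = 5 040 mm², y = 217 mm, Ī = 136 080 mm⁴.
Transfer each piece to the bottom edge using Ī + A·d² with d = y − 0:
  bottom flange: d = 9 mm → contributes +544 320 mm⁴
  web: d = 113 mm → contributes +35 972 320 mm⁴
  top flange: d = 217 mm → contributes +237 464 640 mm⁴
Total I = 273 981 280 mm⁴.

I_base ≈ 2.74 × 10⁸ mm⁴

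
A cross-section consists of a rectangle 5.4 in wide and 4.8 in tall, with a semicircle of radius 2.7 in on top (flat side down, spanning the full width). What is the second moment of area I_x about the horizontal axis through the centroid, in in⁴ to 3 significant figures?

Treat the section as a set of non-overlapping primitives; coordinates are from the bounding-box lower-left.
Rectangular body: 5.4 × 4.8, A = 25.92 in², y = 2.4 in, Ī = 49.766 in⁴.
Semicircular cap: semicircle r = 2.7, A = 11.451 in², y = 5.9459 in, Ī = 5.8329 in⁴.
Centroid: ȳ = ΣA·y / ΣA = 3.4865 in.
Transfer each piece to the horizontal axis through the centroid using Ī + A·d² with d = y − 3.4865:
  rectangular body: d = -1.0865 in → contributes +80.366 in⁴
  semicircular cap: d = 2.4594 in → contributes +75.096 in⁴
Total I = 155.46 in⁴.

I_x ≈ 155 in⁴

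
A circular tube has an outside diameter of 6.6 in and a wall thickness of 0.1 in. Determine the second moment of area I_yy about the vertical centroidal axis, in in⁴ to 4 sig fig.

Split into non-overlapping primitives; take the origin at the lower-left of the bounding box.
Outer circle: ⌀6.6, A = 34.2119 in², x = 3.3 in, Ī = 93.142 in⁴.
Bore (subtracted): ⌀6.4, A = 32.1699 in², x = 3.3 in, Ī = 82.355 in⁴.
By symmetry the centroid is at mid-width, x̄ = 3.3 in.
All pieces are centred on the vertical centroidal axis, so I = ΣĪ (holes subtracted) = 10.7871 in⁴.

I_yy ≈ 10.79 in⁴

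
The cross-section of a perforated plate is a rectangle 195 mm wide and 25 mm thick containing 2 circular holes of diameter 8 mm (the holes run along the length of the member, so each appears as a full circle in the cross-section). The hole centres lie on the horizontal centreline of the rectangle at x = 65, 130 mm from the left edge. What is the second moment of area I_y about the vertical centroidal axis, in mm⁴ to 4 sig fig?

Decompose the section into non-overlapping parts with the origin at the bottom-left of its bounding rectangle.
Plate: 195 × 25, A = 4 875 mm², x = 97.5 mm, Ī = 15 447 656 mm⁴.
Hole 1 (subtracted): ⌀8, A = 50.2655 mm², x = 65 mm, Ī = 201.062 mm⁴.
Hole 2 (subtracted): ⌀8, A = 50.2655 mm², x = 130 mm, Ī = 201.062 mm⁴.
By symmetry the centroid is at mid-width, x̄ = 97.5 mm.
Transfer each piece to the vertical centroidal axis using Ī + A·d² with d = x − 97.5:
  plate: d = 0 mm → contributes +15 447 656 mm⁴
  hole 1: d = -32.5 mm → contributes −53 294 mm⁴
  hole 2: d = 32.5 mm → contributes −53 294 mm⁴
Total I = 15 341 068 mm⁴.

I_y ≈ 1.534 × 10⁷ mm⁴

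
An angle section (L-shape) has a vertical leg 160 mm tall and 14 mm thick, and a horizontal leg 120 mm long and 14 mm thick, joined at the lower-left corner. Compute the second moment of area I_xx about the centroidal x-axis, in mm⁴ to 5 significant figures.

I_xx ≈ 9.5597 × 10⁶ mm⁴

Treat the section as a set of non-overlapping primitives; coordinates are from the bounding-box lower-left.
Vertical leg: 14 × 160, A = 2 240 mm², y = 80 mm, Ī = 4 778 667 mm⁴.
Horizontal leg (remainder): 106 × 14, A = 1 484 mm², y = 7 mm, Ī = 24238.67 mm⁴.
Centroid: ȳ = ΣA·y / ΣA = 50.90977 mm.
Transfer each piece to the centroidal x-axis using Ī + A·d² with d = y − 50.90977:
  vertical leg: d = 29.09023 mm → contributes +6 674 247 mm⁴
  horizontal leg (remainder): d = -43.90977 mm → contributes +2 885 492 mm⁴
Total I = 9 559 739 mm⁴.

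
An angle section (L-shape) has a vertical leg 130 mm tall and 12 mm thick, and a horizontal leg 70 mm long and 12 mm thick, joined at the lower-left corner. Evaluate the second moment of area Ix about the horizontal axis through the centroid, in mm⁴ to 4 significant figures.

Decompose the section into non-overlapping parts with the origin at the bottom-left of its bounding rectangle.
Vertical leg: 12 × 130, A = 1 560 mm², y = 65 mm, Ī = 2 197 000 mm⁴.
Horizontal leg (remainder): 58 × 12, A = 696 mm², y = 6 mm, Ī = 8 352 mm⁴.
Centroid: ȳ = ΣA·y / ΣA = 46.7979 mm.
Transfer each piece to the horizontal axis through the centroid using Ī + A·d² with d = y − 46.7979:
  vertical leg: d = 18.2021 mm → contributes +2 713 855 mm⁴
  horizontal leg (remainder): d = -40.7979 mm → contributes +1 166 821 mm⁴
Total I = 3 880 676 mm⁴.

Ix ≈ 3.881 × 10⁶ mm⁴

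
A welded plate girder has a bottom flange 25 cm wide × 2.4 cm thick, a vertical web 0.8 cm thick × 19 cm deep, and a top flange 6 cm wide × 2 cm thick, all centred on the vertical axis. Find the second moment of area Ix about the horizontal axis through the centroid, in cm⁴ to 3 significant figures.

Ix ≈ 5630 cm⁴

Treat the section as a set of non-overlapping primitives; coordinates are from the bounding-box lower-left.
Bottom plate: 25 × 2.4, A = 60 cm², y = 1.2 cm, Ī = 28.8 cm⁴.
Web plate: 0.8 × 19, A = 15.2 cm², y = 11.9 cm, Ī = 457.27 cm⁴.
Top plate: 6 × 2, A = 12 cm², y = 22.4 cm, Ī = 4 cm⁴.
Centroid: ȳ = ΣA·y / ΣA = 5.9826 cm.
Transfer each piece to the horizontal axis through the centroid using Ī + A·d² with d = y − 5.9826:
  bottom plate: d = -4.7826 cm → contributes +1401.2 cm⁴
  web plate: d = 5.9174 cm → contributes +989.51 cm⁴
  top plate: d = 16.417 cm → contributes +3238.4 cm⁴
Total I = 5629.1 cm⁴.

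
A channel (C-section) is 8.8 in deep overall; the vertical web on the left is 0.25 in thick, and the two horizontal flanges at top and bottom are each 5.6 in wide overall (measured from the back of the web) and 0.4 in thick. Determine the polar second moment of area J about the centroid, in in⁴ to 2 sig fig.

Break the section into simple shapes (no overlaps), measuring from the bottom-left corner of the bounding box.
Web: 0.25 × 8.8, A = 2.2 in², y = 4.4 in, Ī = 14.2 in⁴.
Top flange (beyond web): 5.35 × 0.4, A = 2.14 in², y = 8.6 in, Ī = 0.02853 in⁴.
Bottom flange (beyond web): 5.35 × 0.4, A = 2.14 in², y = 0.2 in, Ī = 0.02853 in⁴.
By symmetry the centroid is at mid-height, ȳ = 4.4 in.
Transfer each piece to the centroidal x-axis using Ī + A·d² with d = y − 4.4:
  web: d = 0 in → contributes +14.2 in⁴
  top flange (beyond web): d = 4.2 in → contributes +37.78 in⁴
  bottom flange (beyond web): d = -4.2 in → contributes +37.78 in⁴
Total I = 89.75 in⁴.
For the y-axis: x̄ = 1.974 in.
Repeating about the centroidal y-axis gives I_y = 21.61 in⁴.
Polar second moment: J = I_x + I_y = 111.4 in⁴.

J ≈ 110 in⁴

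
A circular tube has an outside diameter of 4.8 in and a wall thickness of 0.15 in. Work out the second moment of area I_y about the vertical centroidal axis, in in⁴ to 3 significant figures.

Split into non-overlapping primitives; take the origin at the lower-left of the bounding box.
Outer circle: ⌀4.8, A = 18.096 in², x = 2.4 in, Ī = 26.058 in⁴.
Bore (subtracted): ⌀4.5, A = 15.904 in², x = 2.4 in, Ī = 20.129 in⁴.
By symmetry the centroid is at mid-width, x̄ = 2.4 in.
All pieces are centred on the vertical centroidal axis, so I = ΣĪ (holes subtracted) = 5.9287 in⁴.

I_y ≈ 5.93 in⁴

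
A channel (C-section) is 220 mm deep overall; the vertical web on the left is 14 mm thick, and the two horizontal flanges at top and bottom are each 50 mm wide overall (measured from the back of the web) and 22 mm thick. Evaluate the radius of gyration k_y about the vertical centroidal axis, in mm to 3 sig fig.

Break the section into simple shapes (no overlaps), measuring from the bottom-left corner of the bounding box.
Web: 14 × 220, A = 3 080 mm², x = 7 mm, Ī = 50 307 mm⁴.
Top flange (beyond web): 36 × 22, A = 792 mm², x = 32 mm, Ī = 85 536 mm⁴.
Bottom flange (beyond web): 36 × 22, A = 792 mm², x = 32 mm, Ī = 85 536 mm⁴.
Centroid: x̄ = ΣA·x / ΣA = 15.491 mm.
Transfer each piece to the vertical centroidal axis using Ī + A·d² with d = x − 15.491:
  web: d = -8.4906 mm → contributes +272 343 mm⁴
  top flange (beyond web): d = 16.509 mm → contributes +301 405 mm⁴
  bottom flange (beyond web): d = 16.509 mm → contributes +301 405 mm⁴
Total I = 875 152 mm⁴.
Radius of gyration: k = √(I/A) = √(875 152 / 4 664) = 13.698 mm.

k_y ≈ 13.7 mm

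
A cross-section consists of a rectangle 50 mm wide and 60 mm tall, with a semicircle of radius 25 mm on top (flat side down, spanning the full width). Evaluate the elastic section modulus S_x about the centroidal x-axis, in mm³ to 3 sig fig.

S_x ≈ 4.81 × 10⁴ mm³

Decompose the section into non-overlapping parts with the origin at the bottom-left of its bounding rectangle.
Rectangular body: 50 × 60, A = 3 000 mm², y = 30 mm, Ī = 900 000 mm⁴.
Semicircular cap: semicircle r = 25, A = 981.75 mm², y = 70.61 mm, Ī = 42 874 mm⁴.
Centroid: ȳ = ΣA·y / ΣA = 40.013 mm.
Transfer each piece to the centroidal x-axis using Ī + A·d² with d = y − 40.013:
  rectangular body: d = -10.013 mm → contributes +1 200 778 mm⁴
  semicircular cap: d = 30.597 mm → contributes +961 985 mm⁴
Total I = 2 162 763 mm⁴.
Extreme fibre distance c = 44.987 mm; S = I/c = 48 075 mm³.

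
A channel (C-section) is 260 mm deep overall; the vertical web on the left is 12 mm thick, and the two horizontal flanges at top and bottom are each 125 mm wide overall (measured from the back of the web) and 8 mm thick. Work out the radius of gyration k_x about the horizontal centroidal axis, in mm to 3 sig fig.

k_x ≈ 96.9 mm

Break the section into simple shapes (no overlaps), measuring from the bottom-left corner of the bounding box.
Web: 12 × 260, A = 3 120 mm², y = 130 mm, Ī = 17 576 000 mm⁴.
Top flange (beyond web): 113 × 8, A = 904 mm², y = 256 mm, Ī = 4821.3 mm⁴.
Bottom flange (beyond web): 113 × 8, A = 904 mm², y = 4 mm, Ī = 4821.3 mm⁴.
By symmetry the centroid is at mid-height, ȳ = 130 mm.
Transfer each piece to the horizontal centroidal axis using Ī + A·d² with d = y − 130:
  web: d = 0 mm → contributes +17 576 000 mm⁴
  top flange (beyond web): d = 126 mm → contributes +14 356 725 mm⁴
  bottom flange (beyond web): d = -126 mm → contributes +14 356 725 mm⁴
Total I = 46 289 451 mm⁴.
Radius of gyration: k = √(I/A) = √(46 289 451 / 4 928) = 96.918 mm.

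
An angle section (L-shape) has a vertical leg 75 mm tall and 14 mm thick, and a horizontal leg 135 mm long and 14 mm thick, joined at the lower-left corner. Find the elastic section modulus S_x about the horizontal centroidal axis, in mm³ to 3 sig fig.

Split into non-overlapping primitives; take the origin at the lower-left of the bounding box.
Vertical leg: 14 × 75, A = 1 050 mm², y = 37.5 mm, Ī = 492 188 mm⁴.
Horizontal leg (remainder): 121 × 14, A = 1 694 mm², y = 7 mm, Ī = 27 669 mm⁴.
Centroid: ȳ = ΣA·y / ΣA = 18.671 mm.
Transfer each piece to the horizontal centroidal axis using Ī + A·d² with d = y − 18.671:
  vertical leg: d = 18.829 mm → contributes +864 449 mm⁴
  horizontal leg (remainder): d = -11.671 mm → contributes +258 409 mm⁴
Total I = 1 122 858 mm⁴.
Extreme fibre distance c = 56.329 mm; S = I/c = 19 934 mm³.

S_x ≈ 1.99 × 10⁴ mm³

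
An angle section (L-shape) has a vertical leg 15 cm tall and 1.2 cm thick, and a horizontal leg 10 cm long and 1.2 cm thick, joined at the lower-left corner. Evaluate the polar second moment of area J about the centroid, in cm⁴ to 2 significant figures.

Treat the section as a set of non-overlapping primitives; coordinates are from the bounding-box lower-left.
Vertical leg: 1.2 × 15, A = 18 cm², y = 7.5 cm, Ī = 337.5 cm⁴.
Horizontal leg (remainder): 8.8 × 1.2, A = 10.56 cm², y = 0.6 cm, Ī = 1.267 cm⁴.
Centroid: ȳ = ΣA·y / ΣA = 4.949 cm.
Transfer each piece to the centroidal x-axis using Ī + A·d² with d = y − 4.949:
  vertical leg: d = 2.551 cm → contributes +454.7 cm⁴
  horizontal leg (remainder): d = -4.349 cm → contributes +201 cm⁴
Total I = 655.6 cm⁴.
For the y-axis: x̄ = 2.449 cm.
Repeating about the centroidal y-axis gives I_y = 236.7 cm⁴.
Polar second moment: J = I_x + I_y = 892.3 cm⁴.

J ≈ 890 cm⁴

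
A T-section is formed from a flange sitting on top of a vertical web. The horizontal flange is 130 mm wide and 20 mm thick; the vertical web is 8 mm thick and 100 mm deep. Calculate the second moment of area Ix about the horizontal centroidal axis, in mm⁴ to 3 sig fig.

Ix ≈ 2.96 × 10⁶ mm⁴

Decompose the section into non-overlapping parts with the origin at the bottom-left of its bounding rectangle.
Flange: 130 × 20, A = 2 600 mm², y = 110 mm, Ī = 86 667 mm⁴.
Web: 8 × 100, A = 800 mm², y = 50 mm, Ī = 666 667 mm⁴.
Centroid: ȳ = ΣA·y / ΣA = 95.882 mm.
Transfer each piece to the horizontal centroidal axis using Ī + A·d² with d = y − 95.882:
  flange: d = 14.118 mm → contributes +604 867 mm⁴
  web: d = -45.882 mm → contributes +2 350 819 mm⁴
Total I = 2 955 686 mm⁴.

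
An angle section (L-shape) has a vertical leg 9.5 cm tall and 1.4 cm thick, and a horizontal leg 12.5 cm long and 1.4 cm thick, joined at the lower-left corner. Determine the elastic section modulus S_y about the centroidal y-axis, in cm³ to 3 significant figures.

S_y ≈ 52.4 cm³

Split into non-overlapping primitives; take the origin at the lower-left of the bounding box.
Vertical leg: 1.4 × 9.5, A = 13.3 cm², x = 0.7 cm, Ī = 2.1723 cm⁴.
Horizontal leg (remainder): 11.1 × 1.4, A = 15.54 cm², x = 6.95 cm, Ī = 159.56 cm⁴.
Centroid: x̄ = ΣA·x / ΣA = 4.0677 cm.
Transfer each piece to the centroidal y-axis using Ī + A·d² with d = x − 4.0677:
  vertical leg: d = -3.3677 cm → contributes +153.01 cm⁴
  horizontal leg (remainder): d = 2.8823 cm → contributes +288.66 cm⁴
Total I = 441.67 cm⁴.
Extreme fibre distance c = 8.4323 cm; S = I/c = 52.379 cm³.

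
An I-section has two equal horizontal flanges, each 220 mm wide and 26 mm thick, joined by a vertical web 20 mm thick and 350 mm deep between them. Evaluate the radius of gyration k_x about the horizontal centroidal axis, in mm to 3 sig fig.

Decompose the section into non-overlapping parts with the origin at the bottom-left of its bounding rectangle.
Bottom flange: 220 × 26, A = 5 720 mm², y = 13 mm, Ī = 322 227 mm⁴.
Web: 20 × 350, A = 7 000 mm², y = 201 mm, Ī = 71 458 333 mm⁴.
Top flange: 220 × 26, A = 5 720 mm², y = 389 mm, Ī = 322 227 mm⁴.
By symmetry the centroid is at mid-height, ȳ = 201 mm.
Transfer each piece to the horizontal centroidal axis using Ī + A·d² with d = y − 201:
  bottom flange: d = -188 mm → contributes +202 489 907 mm⁴
  web: d = 0 mm → contributes +71 458 333 mm⁴
  top flange: d = 188 mm → contributes +202 489 907 mm⁴
Total I = 476 438 147 mm⁴.
Radius of gyration: k = √(I/A) = √(476 438 147 / 18 440) = 160.74 mm.

k_x ≈ 161 mm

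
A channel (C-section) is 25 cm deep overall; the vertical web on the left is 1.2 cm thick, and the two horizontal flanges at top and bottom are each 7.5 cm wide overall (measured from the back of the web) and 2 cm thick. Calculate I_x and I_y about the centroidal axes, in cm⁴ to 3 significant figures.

I_x ≈ 4900 cm⁴, I_y ≈ 280 cm⁴

Break the section into simple shapes (no overlaps), measuring from the bottom-left corner of the bounding box.
Web: 1.2 × 25, A = 30 cm², y = 12.5 cm, Ī = 1562.5 cm⁴.
Top flange (beyond web): 6.3 × 2, A = 12.6 cm², y = 24 cm, Ī = 4.2 cm⁴.
Bottom flange (beyond web): 6.3 × 2, A = 12.6 cm², y = 1 cm, Ī = 4.2 cm⁴.
By symmetry the centroid is at mid-height, ȳ = 12.5 cm.
Transfer each piece to the centroidal x-axis using Ī + A·d² with d = y − 12.5:
  web: d = 0 cm → contributes +1562.5 cm⁴
  top flange (beyond web): d = 11.5 cm → contributes +1670.6 cm⁴
  bottom flange (beyond web): d = -11.5 cm → contributes +1670.6 cm⁴
Total I = 4903.6 cm⁴.
For the y-axis: x̄ = 2.312 cm.
Repeating about the centroidal y-axis gives I_y = 279.54 cm⁴.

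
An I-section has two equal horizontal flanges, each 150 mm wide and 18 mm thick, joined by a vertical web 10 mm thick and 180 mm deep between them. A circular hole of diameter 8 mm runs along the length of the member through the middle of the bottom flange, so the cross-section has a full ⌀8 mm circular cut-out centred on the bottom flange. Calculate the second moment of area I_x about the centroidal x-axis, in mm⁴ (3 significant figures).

Treat the section as a set of non-overlapping primitives; coordinates are from the bounding-box lower-left.
Bottom flange: 150 × 18, A = 2 700 mm², y = 9 mm, Ī = 72 900 mm⁴.
Web: 10 × 180, A = 1 800 mm², y = 108 mm, Ī = 4 860 000 mm⁴.
Top flange: 150 × 18, A = 2 700 mm², y = 207 mm, Ī = 72 900 mm⁴.
Hole (subtracted): ⌀8, A = 50.265 mm², y = 9 mm, Ī = 201.06 mm⁴.
Centroid: ȳ = ΣA·y / ΣA = 108.7 mm.
Transfer each piece to the centroidal x-axis using Ī + A·d² with d = y − 108.7:
  bottom flange: d = -99.696 mm → contributes +26 908 995 mm⁴
  web: d = -0.69601 mm → contributes +4 860 872 mm⁴
  top flange: d = 98.304 mm → contributes +26 164 821 mm⁴
  hole: d = -99.696 mm → contributes −499 804 mm⁴
Total I = 57 434 883 mm⁴.

I_x ≈ 5.74 × 10⁷ mm⁴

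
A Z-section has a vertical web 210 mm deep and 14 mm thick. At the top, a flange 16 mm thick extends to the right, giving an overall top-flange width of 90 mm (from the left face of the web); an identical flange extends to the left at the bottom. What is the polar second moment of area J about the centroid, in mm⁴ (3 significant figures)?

J ≈ 3.99 × 10⁷ mm⁴

Split into non-overlapping primitives; take the origin at the lower-left of the bounding box.
Web: 14 × 210, A = 2 940 mm², y = 105 mm, Ī = 10 804 500 mm⁴.
Top flange (beyond web): 76 × 16, A = 1 216 mm², y = 202 mm, Ī = 25 941 mm⁴.
Bottom flange (beyond web): 76 × 16, A = 1 216 mm², y = 8 mm, Ī = 25 941 mm⁴.
Centroid: ȳ = ΣA·y / ΣA = 105 mm.
Transfer each piece to the centroidal x-axis using Ī + A·d² with d = y − 105:
  web: d = 0 mm → contributes +10 804 500 mm⁴
  top flange (beyond web): d = 97 mm → contributes +11 467 285 mm⁴
  bottom flange (beyond web): d = -97 mm → contributes +11 467 285 mm⁴
Total I = 33 739 071 mm⁴.
For the y-axis: x̄ = 83 mm.
Repeating about the centroidal y-axis gives I_y = 6 143 423 mm⁴.
Polar second moment: J = I_x + I_y = 39 882 493 mm⁴.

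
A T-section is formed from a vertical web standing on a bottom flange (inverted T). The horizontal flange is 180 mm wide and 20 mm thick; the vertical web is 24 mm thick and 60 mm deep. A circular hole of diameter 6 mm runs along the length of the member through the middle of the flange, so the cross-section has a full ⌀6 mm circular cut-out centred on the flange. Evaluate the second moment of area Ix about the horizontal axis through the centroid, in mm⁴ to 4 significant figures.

Ix ≈ 2.194 × 10⁶ mm⁴

Break the section into simple shapes (no overlaps), measuring from the bottom-left corner of the bounding box.
Flange: 180 × 20, A = 3 600 mm², y = 10 mm, Ī = 120 000 mm⁴.
Web: 24 × 60, A = 1 440 mm², y = 50 mm, Ī = 432 000 mm⁴.
Hole (subtracted): ⌀6, A = 28.2743 mm², y = 10 mm, Ī = 63.6173 mm⁴.
Centroid: ȳ = ΣA·y / ΣA = 21.493 mm.
Transfer each piece to the horizontal axis through the centroid using Ī + A·d² with d = y − 21.493:
  flange: d = -11.493 mm → contributes +595 524 mm⁴
  web: d = 28.507 mm → contributes +1 602 211 mm⁴
  hole: d = -11.493 mm → contributes −3798.38 mm⁴
Total I = 2 193 937 mm⁴.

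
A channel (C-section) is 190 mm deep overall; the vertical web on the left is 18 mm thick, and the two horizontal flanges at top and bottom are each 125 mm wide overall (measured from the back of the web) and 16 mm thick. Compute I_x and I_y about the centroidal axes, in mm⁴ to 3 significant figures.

Treat the section as a set of non-overlapping primitives; coordinates are from the bounding-box lower-left.
Web: 18 × 190, A = 3 420 mm², y = 95 mm, Ī = 10 288 500 mm⁴.
Top flange (beyond web): 107 × 16, A = 1 712 mm², y = 182 mm, Ī = 36 523 mm⁴.
Bottom flange (beyond web): 107 × 16, A = 1 712 mm², y = 8 mm, Ī = 36 523 mm⁴.
By symmetry the centroid is at mid-height, ȳ = 95 mm.
Transfer each piece to the centroidal x-axis using Ī + A·d² with d = y − 95:
  web: d = 0 mm → contributes +10 288 500 mm⁴
  top flange (beyond web): d = 87 mm → contributes +12 994 651 mm⁴
  bottom flange (beyond web): d = -87 mm → contributes +12 994 651 mm⁴
Total I = 36 277 801 mm⁴.
For the y-axis: x̄ = 40.268 mm.
Repeating about the centroidal y-axis gives I_y = 10 042 713 mm⁴.

I_x ≈ 3.63 × 10⁷ mm⁴, I_y ≈ 1.00 × 10⁷ mm⁴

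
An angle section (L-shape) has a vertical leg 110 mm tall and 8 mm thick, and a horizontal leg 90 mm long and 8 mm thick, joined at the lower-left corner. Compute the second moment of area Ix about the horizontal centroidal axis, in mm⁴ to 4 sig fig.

Ix ≈ 1.868 × 10⁶ mm⁴

Treat the section as a set of non-overlapping primitives; coordinates are from the bounding-box lower-left.
Vertical leg: 8 × 110, A = 880 mm², y = 55 mm, Ī = 887 333 mm⁴.
Horizontal leg (remainder): 82 × 8, A = 656 mm², y = 4 mm, Ī = 3498.67 mm⁴.
Centroid: ȳ = ΣA·y / ΣA = 33.2188 mm.
Transfer each piece to the horizontal centroidal axis using Ī + A·d² with d = y − 33.2188:
  vertical leg: d = 21.7813 mm → contributes +1 304 825 mm⁴
  horizontal leg (remainder): d = -29.2188 mm → contributes +563 549 mm⁴
Total I = 1 868 375 mm⁴.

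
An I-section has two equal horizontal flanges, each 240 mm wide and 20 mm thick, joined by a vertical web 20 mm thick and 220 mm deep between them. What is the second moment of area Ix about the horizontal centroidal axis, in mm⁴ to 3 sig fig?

Decompose the section into non-overlapping parts with the origin at the bottom-left of its bounding rectangle.
Bottom flange: 240 × 20, A = 4 800 mm², y = 10 mm, Ī = 160 000 mm⁴.
Web: 20 × 220, A = 4 400 mm², y = 130 mm, Ī = 17 746 667 mm⁴.
Top flange: 240 × 20, A = 4 800 mm², y = 250 mm, Ī = 160 000 mm⁴.
By symmetry the centroid is at mid-height, ȳ = 130 mm.
Transfer each piece to the horizontal centroidal axis using Ī + A·d² with d = y − 130:
  bottom flange: d = -120 mm → contributes +69 280 000 mm⁴
  web: d = 0 mm → contributes +17 746 667 mm⁴
  top flange: d = 120 mm → contributes +69 280 000 mm⁴
Total I = 156 306 667 mm⁴.

Ix ≈ 1.56 × 10⁸ mm⁴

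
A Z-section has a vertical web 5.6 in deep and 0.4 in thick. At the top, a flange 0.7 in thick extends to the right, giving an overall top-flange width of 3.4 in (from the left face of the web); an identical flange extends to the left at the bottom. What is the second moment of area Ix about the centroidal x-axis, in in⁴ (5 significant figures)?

Split into non-overlapping primitives; take the origin at the lower-left of the bounding box.
Web: 0.4 × 5.6, A = 2.24 in², y = 2.8 in, Ī = 5.853867 in⁴.
Top flange (beyond web): 3 × 0.7, A = 2.1 in², y = 5.25 in, Ī = 0.08575 in⁴.
Bottom flange (beyond web): 3 × 0.7, A = 2.1 in², y = 0.35 in, Ī = 0.08575 in⁴.
Centroid: ȳ = ΣA·y / ΣA = 2.8 in.
Transfer each piece to the centroidal x-axis using Ī + A·d² with d = y − 2.8:
  web: d = 0 in → contributes +5.853867 in⁴
  top flange (beyond web): d = 2.45 in → contributes +12.691 in⁴
  bottom flange (beyond web): d = -2.45 in → contributes +12.691 in⁴
Total I = 31.23587 in⁴.

Ix ≈ 31.236 in⁴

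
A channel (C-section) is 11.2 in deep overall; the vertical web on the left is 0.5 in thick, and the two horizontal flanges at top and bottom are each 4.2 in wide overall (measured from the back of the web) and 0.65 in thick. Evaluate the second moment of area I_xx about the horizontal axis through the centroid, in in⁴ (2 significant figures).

I_xx ≈ 190 in⁴

Break the section into simple shapes (no overlaps), measuring from the bottom-left corner of the bounding box.
Web: 0.5 × 11.2, A = 5.6 in², y = 5.6 in, Ī = 58.54 in⁴.
Top flange (beyond web): 3.7 × 0.65, A = 2.405 in², y = 10.88 in, Ī = 0.08468 in⁴.
Bottom flange (beyond web): 3.7 × 0.65, A = 2.405 in², y = 0.325 in, Ī = 0.08468 in⁴.
By symmetry the centroid is at mid-height, ȳ = 5.6 in.
Transfer each piece to the horizontal axis through the centroid using Ī + A·d² with d = y − 5.6:
  web: d = 0 in → contributes +58.54 in⁴
  top flange (beyond web): d = 5.275 in → contributes +67.01 in⁴
  bottom flange (beyond web): d = -5.275 in → contributes +67.01 in⁴
Total I = 192.5 in⁴.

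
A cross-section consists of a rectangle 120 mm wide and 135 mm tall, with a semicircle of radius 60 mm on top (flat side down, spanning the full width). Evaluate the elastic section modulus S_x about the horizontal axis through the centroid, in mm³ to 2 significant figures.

S_x ≈ 6.0 × 10⁵ mm³

Treat the section as a set of non-overlapping primitives; coordinates are from the bounding-box lower-left.
Rectangular body: 120 × 135, A = 16 200 mm², y = 67.5 mm, Ī = 24 603 750 mm⁴.
Semicircular cap: semicircle r = 60, A = 5 655 mm², y = 160.5 mm, Ī = 1 422 450 mm⁴.
Centroid: ȳ = ΣA·y / ΣA = 91.55 mm.
Transfer each piece to the horizontal axis through the centroid using Ī + A·d² with d = y − 91.55:
  rectangular body: d = -24.05 mm → contributes +33 977 221 mm⁴
  semicircular cap: d = 68.91 mm → contributes +28 275 466 mm⁴
Total I = 62 252 687 mm⁴.
Extreme fibre distance c = 103.4 mm; S = I/c = 601 791 mm³.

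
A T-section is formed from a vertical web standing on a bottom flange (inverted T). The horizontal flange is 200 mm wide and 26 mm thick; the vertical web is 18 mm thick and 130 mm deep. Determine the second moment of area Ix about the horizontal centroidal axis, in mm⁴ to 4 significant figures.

Break the section into simple shapes (no overlaps), measuring from the bottom-left corner of the bounding box.
Flange: 200 × 26, A = 5 200 mm², y = 13 mm, Ī = 292 933 mm⁴.
Web: 18 × 130, A = 2 340 mm², y = 91 mm, Ī = 3 295 500 mm⁴.
Centroid: ȳ = ΣA·y / ΣA = 37.2069 mm.
Transfer each piece to the horizontal centroidal axis using Ī + A·d² with d = y − 37.2069:
  flange: d = -24.2069 mm → contributes +3 339 997 mm⁴
  web: d = 53.7931 mm → contributes +10 066 753 mm⁴
Total I = 13 406 751 mm⁴.

Ix ≈ 1.341 × 10⁷ mm⁴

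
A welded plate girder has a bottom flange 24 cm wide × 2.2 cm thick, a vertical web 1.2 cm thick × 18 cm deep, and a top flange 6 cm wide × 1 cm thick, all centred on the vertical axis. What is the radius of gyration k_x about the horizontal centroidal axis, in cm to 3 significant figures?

k_x ≈ 6.79 cm

Treat the section as a set of non-overlapping primitives; coordinates are from the bounding-box lower-left.
Bottom plate: 24 × 2.2, A = 52.8 cm², y = 1.1 cm, Ī = 21.296 cm⁴.
Web plate: 1.2 × 18, A = 21.6 cm², y = 11.2 cm, Ī = 583.2 cm⁴.
Top plate: 6 × 1, A = 6 cm², y = 20.7 cm, Ī = 0.5 cm⁴.
Centroid: ȳ = ΣA·y / ΣA = 5.2761 cm.
Transfer each piece to the horizontal centroidal axis using Ī + A·d² with d = y − 5.2761:
  bottom plate: d = -4.1761 cm → contributes +942.13 cm⁴
  web plate: d = 5.9239 cm → contributes +1341.2 cm⁴
  top plate: d = 15.424 cm → contributes +1427.9 cm⁴
Total I = 3711.2 cm⁴.
Radius of gyration: k = √(I/A) = √(3711.2 / 80.4) = 6.7941 cm.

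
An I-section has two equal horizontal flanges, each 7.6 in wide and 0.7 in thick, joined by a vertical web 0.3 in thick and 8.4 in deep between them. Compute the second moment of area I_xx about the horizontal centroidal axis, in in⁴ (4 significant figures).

I_xx ≈ 235.5 in⁴

Decompose the section into non-overlapping parts with the origin at the bottom-left of its bounding rectangle.
Bottom flange: 7.6 × 0.7, A = 5.32 in², y = 0.35 in, Ī = 0.217233 in⁴.
Web: 0.3 × 8.4, A = 2.52 in², y = 4.9 in, Ī = 14.8176 in⁴.
Top flange: 7.6 × 0.7, A = 5.32 in², y = 9.45 in, Ī = 0.217233 in⁴.
By symmetry the centroid is at mid-height, ȳ = 4.9 in.
Transfer each piece to the horizontal centroidal axis using Ī + A·d² with d = y − 4.9:
  bottom flange: d = -4.55 in → contributes +110.355 in⁴
  web: d = 0 in → contributes +14.8176 in⁴
  top flange: d = 4.55 in → contributes +110.355 in⁴
Total I = 235.527 in⁴.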